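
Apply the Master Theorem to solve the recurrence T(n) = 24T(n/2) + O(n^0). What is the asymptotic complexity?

Master Theorem for T(n) = 24T(n/2) + O(n^0):

a = 24, b = 2, c = 0
log_b(a) = log_2(24) = 4.5850

Case 1: c = 0 < log_2(24) = 4.5850
T(n) = O(n^(log_2 24))

For T(n) = 24T(n/2) + O(n^0): log_2(24) = 4.5850. This is Case 1 of the Master Theorem (c < log_b(a), work dominated by leaves), giving O(n^(log_2 24)).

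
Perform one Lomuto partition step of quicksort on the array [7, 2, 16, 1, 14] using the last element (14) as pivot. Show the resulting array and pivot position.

Lomuto partition with pivot = 14:

Initial array: [7, 2, 16, 1, 14]

arr[0]=7 <= 14: swap with position 0, array becomes [7, 2, 16, 1, 14]
arr[1]=2 <= 14: swap with position 1, array becomes [7, 2, 16, 1, 14]
arr[2]=16 > 14: no swap
arr[3]=1 <= 14: swap with position 2, array becomes [7, 2, 1, 16, 14]

Place pivot at position 3: [7, 2, 1, 14, 16]
Pivot position: 3

After partitioning with pivot 14, the array becomes [7, 2, 1, 14, 16]. The pivot is placed at index 3. All elements to the left of the pivot are <= 14, and all elements to the right are > 14.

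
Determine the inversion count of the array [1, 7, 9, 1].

Finding inversions in [1, 7, 9, 1]:

(1, 3): arr[1]=7 > arr[3]=1
(2, 3): arr[2]=9 > arr[3]=1

Total inversions: 2

The array has 2 inversion(s): (1,3), (2,3). Each pair (i,j) satisfies i < j and arr[i] > arr[j].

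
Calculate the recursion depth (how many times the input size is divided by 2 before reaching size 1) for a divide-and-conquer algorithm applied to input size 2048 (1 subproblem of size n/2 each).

For divide and conquer with division factor 2:

Problem sizes at each level:
Level 0: 2048
Level 1: 1024
Level 2: 512
Level 3: 256
Level 4: 128
Level 5: 64
Level 6: 32
Level 7: 16
Level 8: 8
Level 9: 4
Level 10: 2
Level 11: 1

The root is level 0 and the size-1 base case is level 11 (the tree spans levels 0 through 11, i.e. 12 levels counting the root), so the depth is the number of divisions: log_2(2048) = 11

The recursion tree depth is log_2(2048) = 11. At each level, the problem size is divided by 2, so it takes 11 divisions to reduce to a base case of size 1. The algorithm makes 1 recursive call at each level.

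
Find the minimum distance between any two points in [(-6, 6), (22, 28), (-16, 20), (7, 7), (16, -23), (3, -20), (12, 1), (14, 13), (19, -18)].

Computing all pairwise distances among 9 points:

d((-6, 6), (22, 28)) = 35.609
d((-6, 6), (-16, 20)) = 17.2047
d((-6, 6), (7, 7)) = 13.0384
d((-6, 6), (16, -23)) = 36.4005
d((-6, 6), (3, -20)) = 27.5136
d((-6, 6), (12, 1)) = 18.6815
d((-6, 6), (14, 13)) = 21.1896
d((-6, 6), (19, -18)) = 34.6554
d((22, 28), (-16, 20)) = 38.833
d((22, 28), (7, 7)) = 25.807
d((22, 28), (16, -23)) = 51.3517
d((22, 28), (3, -20)) = 51.6236
d((22, 28), (12, 1)) = 28.7924
d((22, 28), (14, 13)) = 17.0
d((22, 28), (19, -18)) = 46.0977
d((-16, 20), (7, 7)) = 26.4197
d((-16, 20), (16, -23)) = 53.6004
d((-16, 20), (3, -20)) = 44.2832
d((-16, 20), (12, 1)) = 33.8378
d((-16, 20), (14, 13)) = 30.8058
d((-16, 20), (19, -18)) = 51.6624
d((7, 7), (16, -23)) = 31.3209
d((7, 7), (3, -20)) = 27.2947
d((7, 7), (12, 1)) = 7.8102
d((7, 7), (14, 13)) = 9.2195
d((7, 7), (19, -18)) = 27.7308
d((16, -23), (3, -20)) = 13.3417
d((16, -23), (12, 1)) = 24.3311
d((16, -23), (14, 13)) = 36.0555
d((16, -23), (19, -18)) = 5.831 <-- minimum
d((3, -20), (12, 1)) = 22.8473
d((3, -20), (14, 13)) = 34.7851
d((3, -20), (19, -18)) = 16.1245
d((12, 1), (14, 13)) = 12.1655
d((12, 1), (19, -18)) = 20.2485
d((14, 13), (19, -18)) = 31.4006

Closest pair: (16, -23) and (19, -18) with distance 5.831

The closest pair is (16, -23) and (19, -18) with Euclidean distance 5.831. For 9 points, brute-force pairwise comparison is shown above. For large n, the divide-and-conquer algorithm (sort by x, recurse on halves, check the dividing strip) achieves O(n log n).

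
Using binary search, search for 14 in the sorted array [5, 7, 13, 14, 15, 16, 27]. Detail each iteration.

Binary search for 14 in [5, 7, 13, 14, 15, 16, 27]:

lo=0, hi=6, mid=3, arr[mid]=14 -> Found target at index 3!

Binary search finds 14 at index 3 after 1 comparisons. The search repeatedly halves the search space by comparing with the middle element.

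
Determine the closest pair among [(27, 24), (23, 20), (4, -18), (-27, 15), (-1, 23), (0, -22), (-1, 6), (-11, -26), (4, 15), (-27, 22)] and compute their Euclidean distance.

Computing all pairwise distances among 10 points:

d((27, 24), (23, 20)) = 5.6569 <-- minimum
d((27, 24), (4, -18)) = 47.8853
d((27, 24), (-27, 15)) = 54.7449
d((27, 24), (-1, 23)) = 28.0179
d((27, 24), (0, -22)) = 53.3385
d((27, 24), (-1, 6)) = 33.2866
d((27, 24), (-11, -26)) = 62.8013
d((27, 24), (4, 15)) = 24.6982
d((27, 24), (-27, 22)) = 54.037
d((23, 20), (4, -18)) = 42.4853
d((23, 20), (-27, 15)) = 50.2494
d((23, 20), (-1, 23)) = 24.1868
d((23, 20), (0, -22)) = 47.8853
d((23, 20), (-1, 6)) = 27.7849
d((23, 20), (-11, -26)) = 57.2014
d((23, 20), (4, 15)) = 19.6469
d((23, 20), (-27, 22)) = 50.04
d((4, -18), (-27, 15)) = 45.2769
d((4, -18), (-1, 23)) = 41.3038
d((4, -18), (0, -22)) = 5.6569 <-- minimum
d((4, -18), (-1, 6)) = 24.5153
d((4, -18), (-11, -26)) = 17.0
d((4, -18), (4, 15)) = 33.0
d((4, -18), (-27, 22)) = 50.6063
d((-27, 15), (-1, 23)) = 27.2029
d((-27, 15), (0, -22)) = 45.8039
d((-27, 15), (-1, 6)) = 27.5136
d((-27, 15), (-11, -26)) = 44.0114
d((-27, 15), (4, 15)) = 31.0
d((-27, 15), (-27, 22)) = 7.0
d((-1, 23), (0, -22)) = 45.0111
d((-1, 23), (-1, 6)) = 17.0
d((-1, 23), (-11, -26)) = 50.01
d((-1, 23), (4, 15)) = 9.434
d((-1, 23), (-27, 22)) = 26.0192
d((0, -22), (-1, 6)) = 28.0179
d((0, -22), (-11, -26)) = 11.7047
d((0, -22), (4, 15)) = 37.2156
d((0, -22), (-27, 22)) = 51.6236
d((-1, 6), (-11, -26)) = 33.5261
d((-1, 6), (4, 15)) = 10.2956
d((-1, 6), (-27, 22)) = 30.5287
d((-11, -26), (4, 15)) = 43.6578
d((-11, -26), (-27, 22)) = 50.5964
d((4, 15), (-27, 22)) = 31.7805

Minimum distance: 5.6569 (tie among 2 pairs: (27, 24) and (23, 20); (4, -18) and (0, -22))

The minimum Euclidean distance is 5.6569. There is a tie: 2 pairs achieve this minimum — (27, 24) and (23, 20); (4, -18) and (0, -22). Any of these is a valid closest pair. For 10 points, brute-force pairwise comparison is shown above. For large n, the divide-and-conquer algorithm (sort by x, recurse on halves, check the dividing strip) achieves O(n log n).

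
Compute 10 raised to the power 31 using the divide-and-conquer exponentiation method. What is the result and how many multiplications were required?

Computing 10^31 by squaring (build up from 10^1; each line after the first costs one multiplication):

10^1 = 10
10^2 = (10^1)^2 = 10^2 = 100
10^3 = 10 * 10^2 = 10 * 100 = 1000
10^6 = (10^3)^2 = 1000^2 = 1000000
10^7 = 10 * 10^6 = 10 * 1000000 = 10000000
10^14 = (10^7)^2 = 10000000^2 = 100000000000000
10^15 = 10 * 10^14 = 10 * 100000000000000 = 1000000000000000
10^30 = (10^15)^2 = 1000000000000000^2 = 1000000000000000000000000000000
10^31 = 10 * 10^30 = 10 * 1000000000000000000000000000000 = 10000000000000000000000000000000

Result: 10000000000000000000000000000000
Multiplications needed: 8 (8 lines after 10^1)

10^31 = 10000000000000000000000000000000. Using exponentiation by squaring, this requires 8 multiplications. The key idea: if the exponent is even, square the half-power; if odd, multiply by the base once.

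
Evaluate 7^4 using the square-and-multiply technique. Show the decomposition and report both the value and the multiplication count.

Computing 7^4 by squaring (build up from 7^1; each line after the first costs one multiplication):

7^1 = 7
7^2 = (7^1)^2 = 7^2 = 49
7^4 = (7^2)^2 = 49^2 = 2401

Result: 2401
Multiplications needed: 2 (2 lines after 7^1)

7^4 = 2401. Using exponentiation by squaring, this requires 2 multiplications. The key idea: if the exponent is even, square the half-power; if odd, multiply by the base once.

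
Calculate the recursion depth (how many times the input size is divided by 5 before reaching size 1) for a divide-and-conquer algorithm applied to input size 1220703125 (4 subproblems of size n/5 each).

For divide and conquer with division factor 5:

Problem sizes at each level:
Level 0: 1220703125
Level 1: 244140625
Level 2: 48828125
Level 3: 9765625
Level 4: 1953125
Level 5: 390625
Level 6: 78125
Level 7: 15625
Level 8: 3125
Level 9: 625
Level 10: 125
Level 11: 25
Level 12: 5
Level 13: 1

The root is level 0 and the size-1 base case is level 13 (the tree spans levels 0 through 13, i.e. 14 levels counting the root), so the depth is the number of divisions: log_5(1220703125) = 13

The recursion tree depth is log_5(1220703125) = 13. At each level, the problem size is divided by 5, so it takes 13 divisions to reduce to a base case of size 1. The algorithm makes 4 recursive calls at each level.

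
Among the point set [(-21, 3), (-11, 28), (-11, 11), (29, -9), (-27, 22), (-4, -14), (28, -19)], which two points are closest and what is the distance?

Computing all pairwise distances among 7 points:

d((-21, 3), (-11, 28)) = 26.9258
d((-21, 3), (-11, 11)) = 12.8062
d((-21, 3), (29, -9)) = 51.4198
d((-21, 3), (-27, 22)) = 19.9249
d((-21, 3), (-4, -14)) = 24.0416
d((-21, 3), (28, -19)) = 53.7122
d((-11, 28), (-11, 11)) = 17.0
d((-11, 28), (29, -9)) = 54.4885
d((-11, 28), (-27, 22)) = 17.088
d((-11, 28), (-4, -14)) = 42.5793
d((-11, 28), (28, -19)) = 61.0737
d((-11, 11), (29, -9)) = 44.7214
d((-11, 11), (-27, 22)) = 19.4165
d((-11, 11), (-4, -14)) = 25.9615
d((-11, 11), (28, -19)) = 49.2037
d((29, -9), (-27, 22)) = 64.0078
d((29, -9), (-4, -14)) = 33.3766
d((29, -9), (28, -19)) = 10.0499 <-- minimum
d((-27, 22), (-4, -14)) = 42.72
d((-27, 22), (28, -19)) = 68.6003
d((-4, -14), (28, -19)) = 32.3883

Closest pair: (29, -9) and (28, -19) with distance 10.0499

The closest pair is (29, -9) and (28, -19) with Euclidean distance 10.0499. For 7 points, brute-force pairwise comparison is shown above. For large n, the divide-and-conquer algorithm (sort by x, recurse on halves, check the dividing strip) achieves O(n log n).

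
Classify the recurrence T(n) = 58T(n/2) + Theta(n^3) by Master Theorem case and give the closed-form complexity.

Master Theorem for T(n) = 58T(n/2) + O(n^3):

a = 58, b = 2, c = 3
log_b(a) = log_2(58) = 5.8580

Case 1: c = 3 < log_2(58) = 5.8580
T(n) = O(n^(log_2 58))

For T(n) = 58T(n/2) + O(n^3): log_2(58) = 5.8580. This is Case 1 of the Master Theorem (c < log_b(a), work dominated by leaves), giving O(n^(log_2 58)).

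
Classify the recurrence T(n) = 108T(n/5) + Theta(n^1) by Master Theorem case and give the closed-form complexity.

Master Theorem for T(n) = 108T(n/5) + O(n^1):

a = 108, b = 5, c = 1
log_b(a) = log_5(108) = 2.9092

Case 1: c = 1 < log_5(108) = 2.9092
T(n) = O(n^(log_5 108))

For T(n) = 108T(n/5) + O(n^1): log_5(108) = 2.9092. This is Case 1 of the Master Theorem (c < log_b(a), work dominated by leaves), giving O(n^(log_5 108)).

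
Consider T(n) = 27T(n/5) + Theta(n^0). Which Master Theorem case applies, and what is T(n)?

Master Theorem for T(n) = 27T(n/5) + O(n^0):

a = 27, b = 5, c = 0
log_b(a) = log_5(27) = 2.0478

Case 1: c = 0 < log_5(27) = 2.0478
T(n) = O(n^(log_5 27))

For T(n) = 27T(n/5) + O(n^0): log_5(27) = 2.0478. This is Case 1 of the Master Theorem (c < log_b(a), work dominated by leaves), giving O(n^(log_5 27)).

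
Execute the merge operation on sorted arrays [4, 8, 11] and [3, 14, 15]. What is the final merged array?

Merging process:

Compare 4 vs 3: take 3 from right. Merged: [3]
Compare 4 vs 14: take 4 from left. Merged: [3, 4]
Compare 8 vs 14: take 8 from left. Merged: [3, 4, 8]
Compare 11 vs 14: take 11 from left. Merged: [3, 4, 8, 11]
Append remaining from right: [14, 15]. Merged: [3, 4, 8, 11, 14, 15]

Final merged array: [3, 4, 8, 11, 14, 15]
Total comparisons: 4

The merged array is [3, 4, 8, 11, 14, 15], requiring 4 comparisons. The merge step runs in O(n) time where n is the total number of elements.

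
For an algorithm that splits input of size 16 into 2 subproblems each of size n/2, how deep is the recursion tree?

For divide and conquer with division factor 2:

Problem sizes at each level:
Level 0: 16
Level 1: 8
Level 2: 4
Level 3: 2
Level 4: 1

The root is level 0 and the size-1 base case is level 4 (the tree spans levels 0 through 4, i.e. 5 levels counting the root), so the depth is the number of divisions: log_2(16) = 4

The recursion tree depth is log_2(16) = 4. At each level, the problem size is divided by 2, so it takes 4 divisions to reduce to a base case of size 1. The algorithm makes 2 recursive calls at each level.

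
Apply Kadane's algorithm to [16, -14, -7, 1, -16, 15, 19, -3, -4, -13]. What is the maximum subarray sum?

Using Kadane's algorithm on [16, -14, -7, 1, -16, 15, 19, -3, -4, -13]:

Scanning through the array:
Position 1 (value -14): max_ending_here = 2, max_so_far = 16
Position 2 (value -7): max_ending_here = -5, max_so_far = 16
Position 3 (value 1): max_ending_here = 1, max_so_far = 16
Position 4 (value -16): max_ending_here = -15, max_so_far = 16
Position 5 (value 15): max_ending_here = 15, max_so_far = 16
Position 6 (value 19): max_ending_here = 34, max_so_far = 34
Position 7 (value -3): max_ending_here = 31, max_so_far = 34
Position 8 (value -4): max_ending_here = 27, max_so_far = 34
Position 9 (value -13): max_ending_here = 14, max_so_far = 34

Maximum subarray: [15, 19]
Maximum sum: 34

The maximum subarray is [15, 19] with sum 34. This subarray runs from index 5 to index 6.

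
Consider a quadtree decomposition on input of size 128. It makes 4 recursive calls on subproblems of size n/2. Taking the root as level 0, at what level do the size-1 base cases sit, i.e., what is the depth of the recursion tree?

For divide and conquer with division factor 2:

Problem sizes at each level:
Level 0: 128
Level 1: 64
Level 2: 32
Level 3: 16
Level 4: 8
Level 5: 4
Level 6: 2
Level 7: 1

The root is level 0 and the size-1 base case is level 7 (the tree spans levels 0 through 7, i.e. 8 levels counting the root), so the depth is the number of divisions: log_2(128) = 7

The recursion tree depth is log_2(128) = 7. At each level, the problem size is divided by 2, so it takes 7 divisions to reduce to a base case of size 1. The algorithm makes 4 recursive calls at each level.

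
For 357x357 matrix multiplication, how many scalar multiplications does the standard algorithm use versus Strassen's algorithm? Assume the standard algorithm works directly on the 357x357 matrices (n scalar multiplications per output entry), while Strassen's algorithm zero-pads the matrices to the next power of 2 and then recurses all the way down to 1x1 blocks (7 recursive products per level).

Matrix multiplication for 357x357 matrices:

Strassen's algorithm requires power-of-2 dimensions. Pad 357x357 to 512x512 (next power of 2).

Standard algorithm: 357^3 = 45499293 multiplications
Strassen's algorithm: 7^(log2(512)) = 7^9 = 40353607 multiplications
Savings: 45499293 - 40353607 = 5145686 multiplications

Standard: 45499293 multiplications (357^3). Strassen: 40353607 multiplications (7^9, after padding to 512x512). Strassen reduces 8 recursive multiplications to 7 at each level.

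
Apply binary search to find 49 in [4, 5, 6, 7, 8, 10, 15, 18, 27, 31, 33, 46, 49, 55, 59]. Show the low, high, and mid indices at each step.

Binary search for 49 in [4, 5, 6, 7, 8, 10, 15, 18, 27, 31, 33, 46, 49, 55, 59]:

lo=0, hi=14, mid=7, arr[mid]=18 -> 18 < 49, search right half
lo=8, hi=14, mid=11, arr[mid]=46 -> 46 < 49, search right half
lo=12, hi=14, mid=13, arr[mid]=55 -> 55 > 49, search left half
lo=12, hi=12, mid=12, arr[mid]=49 -> Found target at index 12!

Binary search finds 49 at index 12 after 4 comparisons. The search repeatedly halves the search space by comparing with the middle element.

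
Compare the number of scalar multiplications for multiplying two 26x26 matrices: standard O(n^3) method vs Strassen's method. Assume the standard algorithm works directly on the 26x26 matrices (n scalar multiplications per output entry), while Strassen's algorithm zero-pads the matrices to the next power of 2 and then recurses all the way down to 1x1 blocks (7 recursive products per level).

Matrix multiplication for 26x26 matrices:

Strassen's algorithm requires power-of-2 dimensions. Pad 26x26 to 32x32 (next power of 2).

Standard algorithm: 26^3 = 17576 multiplications
Strassen's algorithm: 7^(log2(32)) = 7^5 = 16807 multiplications
Savings: 17576 - 16807 = 769 multiplications

Standard: 17576 multiplications (26^3). Strassen: 16807 multiplications (7^5, after padding to 32x32). Strassen reduces 8 recursive multiplications to 7 at each level.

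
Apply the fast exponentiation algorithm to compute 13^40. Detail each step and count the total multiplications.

Computing 13^40 by squaring (build up from 13^1; each line after the first costs one multiplication):

13^1 = 13
13^2 = (13^1)^2 = 13^2 = 169
13^4 = (13^2)^2 = 169^2 = 28561
13^5 = 13 * 13^4 = 13 * 28561 = 371293
13^10 = (13^5)^2 = 371293^2 = 137858491849
13^20 = (13^10)^2 = 137858491849^2 = 19004963774880799438801
13^40 = (13^20)^2 = 19004963774880799438801^2 = 361188648084531445929920877641340156544317601

Result: 361188648084531445929920877641340156544317601
Multiplications needed: 6 (6 lines after 13^1)

13^40 = 361188648084531445929920877641340156544317601. Using exponentiation by squaring, this requires 6 multiplications. The key idea: if the exponent is even, square the half-power; if odd, multiply by the base once.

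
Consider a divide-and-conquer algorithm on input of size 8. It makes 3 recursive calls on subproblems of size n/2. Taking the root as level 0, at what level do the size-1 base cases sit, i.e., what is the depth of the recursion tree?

For divide and conquer with division factor 2:

Problem sizes at each level:
Level 0: 8
Level 1: 4
Level 2: 2
Level 3: 1

The root is level 0 and the size-1 base case is level 3 (the tree spans levels 0 through 3, i.e. 4 levels counting the root), so the depth is the number of divisions: log_2(8) = 3

The recursion tree depth is log_2(8) = 3. At each level, the problem size is divided by 2, so it takes 3 divisions to reduce to a base case of size 1. The algorithm makes 3 recursive calls at each level.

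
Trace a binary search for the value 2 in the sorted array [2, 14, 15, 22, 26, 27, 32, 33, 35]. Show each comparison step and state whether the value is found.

Binary search for 2 in [2, 14, 15, 22, 26, 27, 32, 33, 35]:

lo=0, hi=8, mid=4, arr[mid]=26 -> 26 > 2, search left half
lo=0, hi=3, mid=1, arr[mid]=14 -> 14 > 2, search left half
lo=0, hi=0, mid=0, arr[mid]=2 -> Found target at index 0!

Binary search finds 2 at index 0 after 3 comparisons. The search repeatedly halves the search space by comparing with the middle element.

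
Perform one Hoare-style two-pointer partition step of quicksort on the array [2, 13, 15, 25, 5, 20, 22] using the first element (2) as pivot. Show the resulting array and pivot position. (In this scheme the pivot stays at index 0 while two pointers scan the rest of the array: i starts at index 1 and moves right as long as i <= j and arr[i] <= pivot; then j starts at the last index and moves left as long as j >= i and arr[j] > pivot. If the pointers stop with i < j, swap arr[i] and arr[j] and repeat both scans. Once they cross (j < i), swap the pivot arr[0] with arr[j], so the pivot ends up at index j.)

Hoare-style two-pointer partition with pivot = 2:

Initial array: [2, 13, 15, 25, 5, 20, 22]

Pointers start at i = 1, j = 6.
i ends at 1, j ends at 0: the pointers have crossed (j < i), so scanning stops.

j = 0, so swapping arr[0] with arr[j] leaves the pivot at position 0: [2, 13, 15, 25, 5, 20, 22]
Pivot position: 0

After partitioning with pivot 2, the array becomes [2, 13, 15, 25, 5, 20, 22]. The pivot is placed at index 0. All elements to the left of the pivot are <= 2, and all elements to the right are > 2.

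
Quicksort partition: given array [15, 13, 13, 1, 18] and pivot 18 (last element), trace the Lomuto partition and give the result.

Lomuto partition with pivot = 18:

Initial array: [15, 13, 13, 1, 18]

arr[0]=15 <= 18: swap with position 0, array becomes [15, 13, 13, 1, 18]
arr[1]=13 <= 18: swap with position 1, array becomes [15, 13, 13, 1, 18]
arr[2]=13 <= 18: swap with position 2, array becomes [15, 13, 13, 1, 18]
arr[3]=1 <= 18: swap with position 3, array becomes [15, 13, 13, 1, 18]

Place pivot at position 4: [15, 13, 13, 1, 18]
Pivot position: 4

After partitioning with pivot 18, the array becomes [15, 13, 13, 1, 18]. The pivot is placed at index 4. All elements to the left of the pivot are <= 18, and all elements to the right are > 18.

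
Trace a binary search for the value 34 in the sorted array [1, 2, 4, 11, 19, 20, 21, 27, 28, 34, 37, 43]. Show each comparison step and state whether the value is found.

Binary search for 34 in [1, 2, 4, 11, 19, 20, 21, 27, 28, 34, 37, 43]:

lo=0, hi=11, mid=5, arr[mid]=20 -> 20 < 34, search right half
lo=6, hi=11, mid=8, arr[mid]=28 -> 28 < 34, search right half
lo=9, hi=11, mid=10, arr[mid]=37 -> 37 > 34, search left half
lo=9, hi=9, mid=9, arr[mid]=34 -> Found target at index 9!

Binary search finds 34 at index 9 after 4 comparisons. The search repeatedly halves the search space by comparing with the middle element.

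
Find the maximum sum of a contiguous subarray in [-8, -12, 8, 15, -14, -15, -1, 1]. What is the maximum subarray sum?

Using Kadane's algorithm on [-8, -12, 8, 15, -14, -15, -1, 1]:

Scanning through the array:
Position 1 (value -12): max_ending_here = -12, max_so_far = -8
Position 2 (value 8): max_ending_here = 8, max_so_far = 8
Position 3 (value 15): max_ending_here = 23, max_so_far = 23
Position 4 (value -14): max_ending_here = 9, max_so_far = 23
Position 5 (value -15): max_ending_here = -6, max_so_far = 23
Position 6 (value -1): max_ending_here = -1, max_so_far = 23
Position 7 (value 1): max_ending_here = 1, max_so_far = 23

Maximum subarray: [8, 15]
Maximum sum: 23

The maximum subarray is [8, 15] with sum 23. This subarray runs from index 2 to index 3.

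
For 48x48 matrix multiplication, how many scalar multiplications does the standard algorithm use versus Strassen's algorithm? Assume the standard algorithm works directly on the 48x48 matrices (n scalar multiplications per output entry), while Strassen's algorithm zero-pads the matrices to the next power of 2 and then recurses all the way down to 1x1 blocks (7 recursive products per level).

Matrix multiplication for 48x48 matrices:

Strassen's algorithm requires power-of-2 dimensions. Pad 48x48 to 64x64 (next power of 2).

Standard algorithm: 48^3 = 110592 multiplications
Strassen's algorithm: 7^(log2(64)) = 7^6 = 117649 multiplications
Difference: 110592 - 117649 = -7057 (Strassen uses MORE here due to padding overhead — for small or just-over-power-of-2 n, padding can outweigh the per-level savings)

Standard: 110592 multiplications (48^3). Strassen: 117649 multiplications (7^6, after padding to 64x64). Strassen reduces 8 recursive multiplications to 7 at each level.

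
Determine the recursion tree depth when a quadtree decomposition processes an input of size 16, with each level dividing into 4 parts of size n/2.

For divide and conquer with division factor 2:

Problem sizes at each level:
Level 0: 16
Level 1: 8
Level 2: 4
Level 3: 2
Level 4: 1

The root is level 0 and the size-1 base case is level 4 (the tree spans levels 0 through 4, i.e. 5 levels counting the root), so the depth is the number of divisions: log_2(16) = 4

The recursion tree depth is log_2(16) = 4. At each level, the problem size is divided by 2, so it takes 4 divisions to reduce to a base case of size 1. The algorithm makes 4 recursive calls at each level.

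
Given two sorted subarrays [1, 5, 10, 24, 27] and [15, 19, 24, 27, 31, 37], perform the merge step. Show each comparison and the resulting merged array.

Merging process:

Compare 1 vs 15: take 1 from left. Merged: [1]
Compare 5 vs 15: take 5 from left. Merged: [1, 5]
Compare 10 vs 15: take 10 from left. Merged: [1, 5, 10]
Compare 24 vs 15: take 15 from right. Merged: [1, 5, 10, 15]
Compare 24 vs 19: take 19 from right. Merged: [1, 5, 10, 15, 19]
Compare 24 vs 24: take 24 from left. Merged: [1, 5, 10, 15, 19, 24]
Compare 27 vs 24: take 24 from right. Merged: [1, 5, 10, 15, 19, 24, 24]
Compare 27 vs 27: take 27 from left. Merged: [1, 5, 10, 15, 19, 24, 24, 27]
Append remaining from right: [27, 31, 37]. Merged: [1, 5, 10, 15, 19, 24, 24, 27, 27, 31, 37]

Final merged array: [1, 5, 10, 15, 19, 24, 24, 27, 27, 31, 37]
Total comparisons: 8

The merged array is [1, 5, 10, 15, 19, 24, 24, 27, 27, 31, 37], requiring 8 comparisons. The merge step runs in O(n) time where n is the total number of elements.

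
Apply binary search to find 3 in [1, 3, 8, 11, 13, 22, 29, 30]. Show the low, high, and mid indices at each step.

Binary search for 3 in [1, 3, 8, 11, 13, 22, 29, 30]:

lo=0, hi=7, mid=3, arr[mid]=11 -> 11 > 3, search left half
lo=0, hi=2, mid=1, arr[mid]=3 -> Found target at index 1!

Binary search finds 3 at index 1 after 2 comparisons. The search repeatedly halves the search space by comparing with the middle element.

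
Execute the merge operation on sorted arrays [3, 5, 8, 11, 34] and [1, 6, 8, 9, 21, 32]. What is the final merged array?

Merging process:

Compare 3 vs 1: take 1 from right. Merged: [1]
Compare 3 vs 6: take 3 from left. Merged: [1, 3]
Compare 5 vs 6: take 5 from left. Merged: [1, 3, 5]
Compare 8 vs 6: take 6 from right. Merged: [1, 3, 5, 6]
Compare 8 vs 8: take 8 from left. Merged: [1, 3, 5, 6, 8]
Compare 11 vs 8: take 8 from right. Merged: [1, 3, 5, 6, 8, 8]
Compare 11 vs 9: take 9 from right. Merged: [1, 3, 5, 6, 8, 8, 9]
Compare 11 vs 21: take 11 from left. Merged: [1, 3, 5, 6, 8, 8, 9, 11]
Compare 34 vs 21: take 21 from right. Merged: [1, 3, 5, 6, 8, 8, 9, 11, 21]
Compare 34 vs 32: take 32 from right. Merged: [1, 3, 5, 6, 8, 8, 9, 11, 21, 32]
Append remaining from left: [34]. Merged: [1, 3, 5, 6, 8, 8, 9, 11, 21, 32, 34]

Final merged array: [1, 3, 5, 6, 8, 8, 9, 11, 21, 32, 34]
Total comparisons: 10

The merged array is [1, 3, 5, 6, 8, 8, 9, 11, 21, 32, 34], requiring 10 comparisons. The merge step runs in O(n) time where n is the total number of elements.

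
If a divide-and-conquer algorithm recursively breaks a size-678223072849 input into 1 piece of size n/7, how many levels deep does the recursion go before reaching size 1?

For divide and conquer with division factor 7:

Problem sizes at each level:
Level 0: 678223072849
Level 1: 96889010407
Level 2: 13841287201
Level 3: 1977326743
Level 4: 282475249
Level 5: 40353607
Level 6: 5764801
Level 7: 823543
Level 8: 117649
Level 9: 16807
Level 10: 2401
Level 11: 343
Level 12: 49
Level 13: 7
Level 14: 1

The root is level 0 and the size-1 base case is level 14 (the tree spans levels 0 through 14, i.e. 15 levels counting the root), so the depth is the number of divisions: log_7(678223072849) = 14

The recursion tree depth is log_7(678223072849) = 14. At each level, the problem size is divided by 7, so it takes 14 divisions to reduce to a base case of size 1. The algorithm makes 1 recursive call at each level.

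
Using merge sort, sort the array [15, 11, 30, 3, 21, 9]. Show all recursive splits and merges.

Merge sort trace:

Split: [15, 11, 30, 3, 21, 9] -> [15, 11, 30] and [3, 21, 9]
  Split: [15, 11, 30] -> [15] and [11, 30]
    Split: [11, 30] -> [11] and [30]
    Merge: [11] + [30] -> [11, 30]
  Merge: [15] + [11, 30] -> [11, 15, 30]
  Split: [3, 21, 9] -> [3] and [21, 9]
    Split: [21, 9] -> [21] and [9]
    Merge: [21] + [9] -> [9, 21]
  Merge: [3] + [9, 21] -> [3, 9, 21]
Merge: [11, 15, 30] + [3, 9, 21] -> [3, 9, 11, 15, 21, 30]

Final sorted array: [3, 9, 11, 15, 21, 30]

The merge sort proceeds by recursively splitting the array and merging sorted halves.
After all merges, the sorted array is [3, 9, 11, 15, 21, 30].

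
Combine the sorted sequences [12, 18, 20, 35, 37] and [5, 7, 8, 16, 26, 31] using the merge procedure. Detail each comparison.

Merging process:

Compare 12 vs 5: take 5 from right. Merged: [5]
Compare 12 vs 7: take 7 from right. Merged: [5, 7]
Compare 12 vs 8: take 8 from right. Merged: [5, 7, 8]
Compare 12 vs 16: take 12 from left. Merged: [5, 7, 8, 12]
Compare 18 vs 16: take 16 from right. Merged: [5, 7, 8, 12, 16]
Compare 18 vs 26: take 18 from left. Merged: [5, 7, 8, 12, 16, 18]
Compare 20 vs 26: take 20 from left. Merged: [5, 7, 8, 12, 16, 18, 20]
Compare 35 vs 26: take 26 from right. Merged: [5, 7, 8, 12, 16, 18, 20, 26]
Compare 35 vs 31: take 31 from right. Merged: [5, 7, 8, 12, 16, 18, 20, 26, 31]
Append remaining from left: [35, 37]. Merged: [5, 7, 8, 12, 16, 18, 20, 26, 31, 35, 37]

Final merged array: [5, 7, 8, 12, 16, 18, 20, 26, 31, 35, 37]
Total comparisons: 9

The merged array is [5, 7, 8, 12, 16, 18, 20, 26, 31, 35, 37], requiring 9 comparisons. The merge step runs in O(n) time where n is the total number of elements.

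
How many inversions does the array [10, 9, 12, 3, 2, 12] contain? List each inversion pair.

Finding inversions in [10, 9, 12, 3, 2, 12]:

(0, 1): arr[0]=10 > arr[1]=9
(0, 3): arr[0]=10 > arr[3]=3
(0, 4): arr[0]=10 > arr[4]=2
(1, 3): arr[1]=9 > arr[3]=3
(1, 4): arr[1]=9 > arr[4]=2
(2, 3): arr[2]=12 > arr[3]=3
(2, 4): arr[2]=12 > arr[4]=2
(3, 4): arr[3]=3 > arr[4]=2

Total inversions: 8

The array has 8 inversion(s): (0,1), (0,3), (0,4), (1,3), (1,4), (2,3), (2,4), (3,4). Each pair (i,j) satisfies i < j and arr[i] > arr[j].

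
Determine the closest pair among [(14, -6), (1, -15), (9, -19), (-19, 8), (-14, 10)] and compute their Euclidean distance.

Computing all pairwise distances among 5 points:

d((14, -6), (1, -15)) = 15.8114
d((14, -6), (9, -19)) = 13.9284
d((14, -6), (-19, 8)) = 35.8469
d((14, -6), (-14, 10)) = 32.249
d((1, -15), (9, -19)) = 8.9443
d((1, -15), (-19, 8)) = 30.4795
d((1, -15), (-14, 10)) = 29.1548
d((9, -19), (-19, 8)) = 38.8973
d((9, -19), (-14, 10)) = 37.0135
d((-19, 8), (-14, 10)) = 5.3852 <-- minimum

Closest pair: (-19, 8) and (-14, 10) with distance 5.3852

The closest pair is (-19, 8) and (-14, 10) with Euclidean distance 5.3852. For 5 points, brute-force pairwise comparison is shown above. For large n, the divide-and-conquer algorithm (sort by x, recurse on halves, check the dividing strip) achieves O(n log n).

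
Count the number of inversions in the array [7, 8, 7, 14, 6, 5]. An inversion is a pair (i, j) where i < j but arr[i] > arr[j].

Finding inversions in [7, 8, 7, 14, 6, 5]:

(0, 4): arr[0]=7 > arr[4]=6
(0, 5): arr[0]=7 > arr[5]=5
(1, 2): arr[1]=8 > arr[2]=7
(1, 4): arr[1]=8 > arr[4]=6
(1, 5): arr[1]=8 > arr[5]=5
(2, 4): arr[2]=7 > arr[4]=6
(2, 5): arr[2]=7 > arr[5]=5
(3, 4): arr[3]=14 > arr[4]=6
(3, 5): arr[3]=14 > arr[5]=5
(4, 5): arr[4]=6 > arr[5]=5

Total inversions: 10

The array has 10 inversion(s): (0,4), (0,5), (1,2), (1,4), (1,5), (2,4), (2,5), (3,4), (3,5), (4,5). Each pair (i,j) satisfies i < j and arr[i] > arr[j].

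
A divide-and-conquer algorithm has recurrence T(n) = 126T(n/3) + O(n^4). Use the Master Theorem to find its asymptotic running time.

Master Theorem for T(n) = 126T(n/3) + O(n^4):

a = 126, b = 3, c = 4
log_b(a) = log_3(126) = 4.4022

Case 1: c = 4 < log_3(126) = 4.4022
T(n) = O(n^(log_3 126))

For T(n) = 126T(n/3) + O(n^4): log_3(126) = 4.4022. This is Case 1 of the Master Theorem (c < log_b(a), work dominated by leaves), giving O(n^(log_3 126)).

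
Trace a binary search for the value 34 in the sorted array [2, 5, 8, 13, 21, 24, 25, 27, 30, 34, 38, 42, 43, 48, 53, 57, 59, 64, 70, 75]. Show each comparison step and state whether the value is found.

Binary search for 34 in [2, 5, 8, 13, 21, 24, 25, 27, 30, 34, 38, 42, 43, 48, 53, 57, 59, 64, 70, 75]:

lo=0, hi=19, mid=9, arr[mid]=34 -> Found target at index 9!

Binary search finds 34 at index 9 after 1 comparisons. The search repeatedly halves the search space by comparing with the middle element.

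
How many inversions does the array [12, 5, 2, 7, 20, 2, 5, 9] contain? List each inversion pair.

Finding inversions in [12, 5, 2, 7, 20, 2, 5, 9]:

(0, 1): arr[0]=12 > arr[1]=5
(0, 2): arr[0]=12 > arr[2]=2
(0, 3): arr[0]=12 > arr[3]=7
(0, 5): arr[0]=12 > arr[5]=2
(0, 6): arr[0]=12 > arr[6]=5
(0, 7): arr[0]=12 > arr[7]=9
(1, 2): arr[1]=5 > arr[2]=2
(1, 5): arr[1]=5 > arr[5]=2
(3, 5): arr[3]=7 > arr[5]=2
(3, 6): arr[3]=7 > arr[6]=5
(4, 5): arr[4]=20 > arr[5]=2
(4, 6): arr[4]=20 > arr[6]=5
(4, 7): arr[4]=20 > arr[7]=9

Total inversions: 13

The array has 13 inversion(s): (0,1), (0,2), (0,3), (0,5), (0,6), (0,7), (1,2), (1,5), (3,5), (3,6), (4,5), (4,6), (4,7). Each pair (i,j) satisfies i < j and arr[i] > arr[j].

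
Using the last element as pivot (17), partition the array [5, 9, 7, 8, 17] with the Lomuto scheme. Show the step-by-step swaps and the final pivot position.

Lomuto partition with pivot = 17:

Initial array: [5, 9, 7, 8, 17]

arr[0]=5 <= 17: swap with position 0, array becomes [5, 9, 7, 8, 17]
arr[1]=9 <= 17: swap with position 1, array becomes [5, 9, 7, 8, 17]
arr[2]=7 <= 17: swap with position 2, array becomes [5, 9, 7, 8, 17]
arr[3]=8 <= 17: swap with position 3, array becomes [5, 9, 7, 8, 17]

Place pivot at position 4: [5, 9, 7, 8, 17]
Pivot position: 4

After partitioning with pivot 17, the array becomes [5, 9, 7, 8, 17]. The pivot is placed at index 4. All elements to the left of the pivot are <= 17, and all elements to the right are > 17.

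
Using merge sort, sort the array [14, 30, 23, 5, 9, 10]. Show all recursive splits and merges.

Merge sort trace:

Split: [14, 30, 23, 5, 9, 10] -> [14, 30, 23] and [5, 9, 10]
  Split: [14, 30, 23] -> [14] and [30, 23]
    Split: [30, 23] -> [30] and [23]
    Merge: [30] + [23] -> [23, 30]
  Merge: [14] + [23, 30] -> [14, 23, 30]
  Split: [5, 9, 10] -> [5] and [9, 10]
    Split: [9, 10] -> [9] and [10]
    Merge: [9] + [10] -> [9, 10]
  Merge: [5] + [9, 10] -> [5, 9, 10]
Merge: [14, 23, 30] + [5, 9, 10] -> [5, 9, 10, 14, 23, 30]

Final sorted array: [5, 9, 10, 14, 23, 30]

The merge sort proceeds by recursively splitting the array and merging sorted halves.
After all merges, the sorted array is [5, 9, 10, 14, 23, 30].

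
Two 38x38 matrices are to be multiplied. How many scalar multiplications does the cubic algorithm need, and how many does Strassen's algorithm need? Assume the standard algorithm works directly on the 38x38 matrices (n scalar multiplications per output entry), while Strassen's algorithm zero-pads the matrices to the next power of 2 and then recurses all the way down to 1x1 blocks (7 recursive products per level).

Matrix multiplication for 38x38 matrices:

Strassen's algorithm requires power-of-2 dimensions. Pad 38x38 to 64x64 (next power of 2).

Standard algorithm: 38^3 = 54872 multiplications
Strassen's algorithm: 7^(log2(64)) = 7^6 = 117649 multiplications
Difference: 54872 - 117649 = -62777 (Strassen uses MORE here due to padding overhead — for small or just-over-power-of-2 n, padding can outweigh the per-level savings)

Standard: 54872 multiplications (38^3). Strassen: 117649 multiplications (7^6, after padding to 64x64). Strassen reduces 8 recursive multiplications to 7 at each level.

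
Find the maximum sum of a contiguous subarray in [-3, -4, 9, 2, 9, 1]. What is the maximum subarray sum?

Using Kadane's algorithm on [-3, -4, 9, 2, 9, 1]:

Scanning through the array:
Position 1 (value -4): max_ending_here = -4, max_so_far = -3
Position 2 (value 9): max_ending_here = 9, max_so_far = 9
Position 3 (value 2): max_ending_here = 11, max_so_far = 11
Position 4 (value 9): max_ending_here = 20, max_so_far = 20
Position 5 (value 1): max_ending_here = 21, max_so_far = 21

Maximum subarray: [9, 2, 9, 1]
Maximum sum: 21

The maximum subarray is [9, 2, 9, 1] with sum 21. This subarray runs from index 2 to index 5.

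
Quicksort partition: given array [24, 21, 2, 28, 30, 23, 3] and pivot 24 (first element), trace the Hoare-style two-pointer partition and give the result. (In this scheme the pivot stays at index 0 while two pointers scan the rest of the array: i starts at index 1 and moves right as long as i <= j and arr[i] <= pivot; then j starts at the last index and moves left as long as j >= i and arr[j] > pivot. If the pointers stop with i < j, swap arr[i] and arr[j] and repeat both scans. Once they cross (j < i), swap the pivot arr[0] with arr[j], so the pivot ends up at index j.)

Hoare-style two-pointer partition with pivot = 24:

Initial array: [24, 21, 2, 28, 30, 23, 3]

Pointers start at i = 1, j = 6.
i stops at index 3 (arr[3]=28 > 24), j stops at index 6 (arr[6]=3 <= 24): swap arr[3] and arr[6], array becomes [24, 21, 2, 3, 30, 23, 28]
i stops at index 4 (arr[4]=30 > 24), j stops at index 5 (arr[5]=23 <= 24): swap arr[4] and arr[5], array becomes [24, 21, 2, 3, 23, 30, 28]
i ends at 5, j ends at 4: the pointers have crossed (j < i), so scanning stops.

Swap pivot arr[0] with arr[4] to place pivot at position 4: [23, 21, 2, 3, 24, 30, 28]
Pivot position: 4

After partitioning with pivot 24, the array becomes [23, 21, 2, 3, 24, 30, 28]. The pivot is placed at index 4. All elements to the left of the pivot are <= 24, and all elements to the right are > 24.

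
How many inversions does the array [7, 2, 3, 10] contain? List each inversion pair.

Finding inversions in [7, 2, 3, 10]:

(0, 1): arr[0]=7 > arr[1]=2
(0, 2): arr[0]=7 > arr[2]=3

Total inversions: 2

The array has 2 inversion(s): (0,1), (0,2). Each pair (i,j) satisfies i < j and arr[i] > arr[j].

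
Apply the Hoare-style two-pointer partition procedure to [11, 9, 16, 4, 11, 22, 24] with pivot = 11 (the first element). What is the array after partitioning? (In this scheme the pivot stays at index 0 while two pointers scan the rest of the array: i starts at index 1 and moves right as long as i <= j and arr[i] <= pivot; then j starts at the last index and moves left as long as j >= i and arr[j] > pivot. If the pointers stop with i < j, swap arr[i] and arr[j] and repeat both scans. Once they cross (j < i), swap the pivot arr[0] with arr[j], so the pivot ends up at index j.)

Hoare-style two-pointer partition with pivot = 11:

Initial array: [11, 9, 16, 4, 11, 22, 24]

Pointers start at i = 1, j = 6.
i stops at index 2 (arr[2]=16 > 11), j stops at index 4 (arr[4]=11 <= 11): swap arr[2] and arr[4], array becomes [11, 9, 11, 4, 16, 22, 24]
i ends at 4, j ends at 3: the pointers have crossed (j < i), so scanning stops.

Swap pivot arr[0] with arr[3] to place pivot at position 3: [4, 9, 11, 11, 16, 22, 24]
Pivot position: 3

After partitioning with pivot 11, the array becomes [4, 9, 11, 11, 16, 22, 24]. The pivot is placed at index 3. All elements to the left of the pivot are <= 11, and all elements to the right are > 11.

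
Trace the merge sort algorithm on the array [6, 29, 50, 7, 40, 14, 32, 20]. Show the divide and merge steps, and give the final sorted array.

Merge sort trace:

Split: [6, 29, 50, 7, 40, 14, 32, 20] -> [6, 29, 50, 7] and [40, 14, 32, 20]
  Split: [6, 29, 50, 7] -> [6, 29] and [50, 7]
    Split: [6, 29] -> [6] and [29]
    Merge: [6] + [29] -> [6, 29]
    Split: [50, 7] -> [50] and [7]
    Merge: [50] + [7] -> [7, 50]
  Merge: [6, 29] + [7, 50] -> [6, 7, 29, 50]
  Split: [40, 14, 32, 20] -> [40, 14] and [32, 20]
    Split: [40, 14] -> [40] and [14]
    Merge: [40] + [14] -> [14, 40]
    Split: [32, 20] -> [32] and [20]
    Merge: [32] + [20] -> [20, 32]
  Merge: [14, 40] + [20, 32] -> [14, 20, 32, 40]
Merge: [6, 7, 29, 50] + [14, 20, 32, 40] -> [6, 7, 14, 20, 29, 32, 40, 50]

Final sorted array: [6, 7, 14, 20, 29, 32, 40, 50]

The merge sort proceeds by recursively splitting the array and merging sorted halves.
After all merges, the sorted array is [6, 7, 14, 20, 29, 32, 40, 50].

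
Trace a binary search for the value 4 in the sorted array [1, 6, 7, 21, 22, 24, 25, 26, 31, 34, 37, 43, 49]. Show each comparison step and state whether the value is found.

Binary search for 4 in [1, 6, 7, 21, 22, 24, 25, 26, 31, 34, 37, 43, 49]:

lo=0, hi=12, mid=6, arr[mid]=25 -> 25 > 4, search left half
lo=0, hi=5, mid=2, arr[mid]=7 -> 7 > 4, search left half
lo=0, hi=1, mid=0, arr[mid]=1 -> 1 < 4, search right half
lo=1, hi=1, mid=1, arr[mid]=6 -> 6 > 4, search left half
lo=1 > hi=0, target 4 not found

Binary search determines that 4 is not in the array after 4 comparisons. The search space was exhausted without finding the target.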